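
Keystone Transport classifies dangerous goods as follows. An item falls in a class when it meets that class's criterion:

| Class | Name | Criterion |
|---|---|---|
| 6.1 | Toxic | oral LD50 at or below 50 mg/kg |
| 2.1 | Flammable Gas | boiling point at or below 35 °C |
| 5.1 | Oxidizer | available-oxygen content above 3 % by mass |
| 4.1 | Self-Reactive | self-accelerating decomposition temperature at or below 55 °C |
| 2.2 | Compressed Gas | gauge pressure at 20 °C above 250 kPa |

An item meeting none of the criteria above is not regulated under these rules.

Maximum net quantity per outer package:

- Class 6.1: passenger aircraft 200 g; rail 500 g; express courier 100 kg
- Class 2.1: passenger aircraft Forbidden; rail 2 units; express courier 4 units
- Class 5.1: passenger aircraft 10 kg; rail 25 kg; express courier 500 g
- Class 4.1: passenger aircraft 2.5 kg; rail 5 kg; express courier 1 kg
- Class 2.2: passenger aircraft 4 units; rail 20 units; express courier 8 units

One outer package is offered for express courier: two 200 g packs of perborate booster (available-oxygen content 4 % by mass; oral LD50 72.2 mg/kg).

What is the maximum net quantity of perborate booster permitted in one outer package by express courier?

500 g

The perborate booster has available-oxygen content 4 % by mass, which is > 3 % by mass, so it is Class 5.1 (Oxidizer).
The express courier limit for Class 5.1 is 500 g.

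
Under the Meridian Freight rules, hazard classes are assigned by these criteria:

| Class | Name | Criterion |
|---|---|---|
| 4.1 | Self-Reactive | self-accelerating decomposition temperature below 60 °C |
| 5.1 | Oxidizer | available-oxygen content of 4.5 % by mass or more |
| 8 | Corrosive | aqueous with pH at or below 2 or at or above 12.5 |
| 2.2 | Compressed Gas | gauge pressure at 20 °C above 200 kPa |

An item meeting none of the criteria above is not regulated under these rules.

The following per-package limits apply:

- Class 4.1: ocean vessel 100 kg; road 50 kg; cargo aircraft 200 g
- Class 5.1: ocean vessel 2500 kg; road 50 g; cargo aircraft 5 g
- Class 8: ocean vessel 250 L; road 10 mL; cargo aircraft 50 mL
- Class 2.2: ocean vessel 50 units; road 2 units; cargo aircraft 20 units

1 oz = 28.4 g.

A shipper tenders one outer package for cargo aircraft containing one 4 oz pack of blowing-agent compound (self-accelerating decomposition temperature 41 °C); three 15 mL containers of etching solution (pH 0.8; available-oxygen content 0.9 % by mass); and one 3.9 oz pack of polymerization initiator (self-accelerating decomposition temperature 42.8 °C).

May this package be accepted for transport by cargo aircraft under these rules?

No

The blowing-agent compound has self-accelerating decomposition temperature 41 °C, which is < 60 °C, so it is Class 4.1 (Self-Reactive).
pH 0.8 meets the Class 8 criterion (Corrosive), so the etching solution is Class 8.
Polymerization initiator: self-accelerating decomposition temperature 42.8 °C < 60 °C → Class 4.1 (Self-Reactive).
Total Class 4.1: (one 4 oz pack = 113.6 g) + (one 3.9 oz pack = 110.76 g) = 224.36 g.
224.36 g exceeds the cargo aircraft limit of 200 g for Class 4.1.
Class 8 quantity: three 15 mL containers = 45 mL.
45 mL is within the cargo aircraft limit of 50 mL for Class 8.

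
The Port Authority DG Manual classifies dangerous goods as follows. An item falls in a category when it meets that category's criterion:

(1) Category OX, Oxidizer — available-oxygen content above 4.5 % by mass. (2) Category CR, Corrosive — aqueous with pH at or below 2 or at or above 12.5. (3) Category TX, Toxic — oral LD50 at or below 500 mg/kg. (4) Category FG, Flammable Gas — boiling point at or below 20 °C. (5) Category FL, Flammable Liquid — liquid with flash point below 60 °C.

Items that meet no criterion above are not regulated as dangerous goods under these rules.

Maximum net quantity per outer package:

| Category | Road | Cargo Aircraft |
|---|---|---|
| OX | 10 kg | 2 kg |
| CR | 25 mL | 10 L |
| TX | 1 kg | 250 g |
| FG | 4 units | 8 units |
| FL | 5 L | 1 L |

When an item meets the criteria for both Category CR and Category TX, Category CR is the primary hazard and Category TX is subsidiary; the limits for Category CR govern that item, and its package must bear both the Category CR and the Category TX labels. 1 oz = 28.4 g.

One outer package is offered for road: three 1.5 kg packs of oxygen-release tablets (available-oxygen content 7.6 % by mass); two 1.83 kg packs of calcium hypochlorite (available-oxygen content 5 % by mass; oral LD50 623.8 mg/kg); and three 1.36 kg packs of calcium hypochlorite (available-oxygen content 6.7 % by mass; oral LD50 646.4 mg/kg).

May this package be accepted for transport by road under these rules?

No

With available-oxygen content 7.6 % by mass (> 4.5 % by mass), the oxygen-release tablets fall in Category OX.
With available-oxygen content 5 % by mass (> 4.5 % by mass), the calcium hypochlorite falls in Category OX.
Available-oxygen content 6.7 % by mass meets the Category OX criterion (Oxidizer), so the calcium hypochlorite is Category OX.
Total Category OX: (three 1.5 kg packs = 4.5 kg) + (two 1.83 kg packs = 3.66 kg) + (three 1.36 kg packs = 4.08 kg) = 12.24 kg.
12.24 kg exceeds the road limit of 10 kg for Category OX.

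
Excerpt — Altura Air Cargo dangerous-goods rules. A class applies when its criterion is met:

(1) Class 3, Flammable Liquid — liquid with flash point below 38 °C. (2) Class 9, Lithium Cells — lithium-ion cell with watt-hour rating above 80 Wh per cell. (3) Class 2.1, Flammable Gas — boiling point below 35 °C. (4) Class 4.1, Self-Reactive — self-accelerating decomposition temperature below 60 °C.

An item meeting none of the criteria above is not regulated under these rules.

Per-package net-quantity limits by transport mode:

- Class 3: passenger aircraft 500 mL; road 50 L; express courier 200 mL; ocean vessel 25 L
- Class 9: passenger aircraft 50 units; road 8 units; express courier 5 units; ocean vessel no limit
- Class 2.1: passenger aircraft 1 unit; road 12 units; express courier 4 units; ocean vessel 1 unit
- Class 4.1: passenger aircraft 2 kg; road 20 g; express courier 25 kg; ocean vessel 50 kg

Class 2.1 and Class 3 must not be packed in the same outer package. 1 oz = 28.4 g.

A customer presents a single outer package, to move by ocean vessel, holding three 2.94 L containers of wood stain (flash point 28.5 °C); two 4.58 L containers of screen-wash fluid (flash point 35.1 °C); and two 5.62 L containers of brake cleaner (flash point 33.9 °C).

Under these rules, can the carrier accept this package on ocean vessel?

No

With flash point 28.5 °C (< 38 °C), the wood stain falls in Class 3.
Screen-wash fluid: flash point 35.1 °C < 38 °C → Class 3 (Flammable Liquid).
With flash point 33.9 °C (< 38 °C), the brake cleaner falls in Class 3.
Class 3 net quantity: (three 2.94 L containers = 8.82 L) + (two 4.58 L containers = 9.16 L) + (two 5.62 L containers = 11.24 L) = 29.22 L.
29.22 L exceeds the ocean vessel limit of 25 L for Class 3.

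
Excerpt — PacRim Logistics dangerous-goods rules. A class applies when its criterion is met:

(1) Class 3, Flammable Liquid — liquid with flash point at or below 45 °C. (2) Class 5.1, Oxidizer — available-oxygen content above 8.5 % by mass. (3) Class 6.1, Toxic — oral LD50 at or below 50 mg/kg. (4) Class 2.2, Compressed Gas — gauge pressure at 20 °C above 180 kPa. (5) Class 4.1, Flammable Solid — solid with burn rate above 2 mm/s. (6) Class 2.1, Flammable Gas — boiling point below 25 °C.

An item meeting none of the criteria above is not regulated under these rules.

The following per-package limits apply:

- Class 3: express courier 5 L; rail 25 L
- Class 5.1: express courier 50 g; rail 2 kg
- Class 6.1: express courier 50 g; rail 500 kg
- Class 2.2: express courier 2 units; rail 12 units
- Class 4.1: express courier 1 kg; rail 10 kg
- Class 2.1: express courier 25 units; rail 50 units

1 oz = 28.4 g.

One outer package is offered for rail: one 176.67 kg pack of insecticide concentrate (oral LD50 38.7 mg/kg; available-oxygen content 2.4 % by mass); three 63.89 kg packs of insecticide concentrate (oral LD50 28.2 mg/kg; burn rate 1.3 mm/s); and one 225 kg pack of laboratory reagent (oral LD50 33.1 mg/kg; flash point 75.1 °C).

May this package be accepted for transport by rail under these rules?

No

The insecticide concentrate has oral LD50 38.7 mg/kg, which is ≤ 50 mg/kg, so it is Class 6.1 (Toxic).
The insecticide concentrate has oral LD50 28.2 mg/kg, which is ≤ 50 mg/kg, so it is Class 6.1 (Toxic).
With oral LD50 33.1 mg/kg (≤ 50 mg/kg), the laboratory reagent falls in Class 6.1.
Class 6.1 net quantity: 176.67 kg + (three 63.89 kg packs = 191.67 kg) + 225 kg = 593.34 kg.
593.34 kg > 500 kg (rail limit, Class 6.1) — over the limit.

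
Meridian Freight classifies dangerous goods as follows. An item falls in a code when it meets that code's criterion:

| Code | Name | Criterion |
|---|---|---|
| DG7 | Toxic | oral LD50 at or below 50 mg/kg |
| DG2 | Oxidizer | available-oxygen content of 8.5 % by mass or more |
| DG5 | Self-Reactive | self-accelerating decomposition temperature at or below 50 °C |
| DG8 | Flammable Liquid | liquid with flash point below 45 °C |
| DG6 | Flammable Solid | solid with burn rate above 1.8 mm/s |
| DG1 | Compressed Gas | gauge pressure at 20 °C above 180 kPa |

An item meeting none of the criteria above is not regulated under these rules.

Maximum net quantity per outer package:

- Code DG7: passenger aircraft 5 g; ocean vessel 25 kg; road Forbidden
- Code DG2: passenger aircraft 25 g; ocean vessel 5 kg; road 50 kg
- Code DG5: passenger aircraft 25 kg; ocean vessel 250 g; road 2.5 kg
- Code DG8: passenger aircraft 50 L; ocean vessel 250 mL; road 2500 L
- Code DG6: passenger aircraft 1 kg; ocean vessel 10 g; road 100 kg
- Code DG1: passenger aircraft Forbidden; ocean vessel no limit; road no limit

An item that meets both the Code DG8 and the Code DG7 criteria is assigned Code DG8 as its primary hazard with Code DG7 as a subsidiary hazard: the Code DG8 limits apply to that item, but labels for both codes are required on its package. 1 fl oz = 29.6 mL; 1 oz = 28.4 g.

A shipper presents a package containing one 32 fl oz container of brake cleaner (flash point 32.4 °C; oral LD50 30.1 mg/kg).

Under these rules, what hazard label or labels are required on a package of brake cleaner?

Code DG7 and DG8

The brake cleaner has flash point 32.4 °C, which is < 45 °C, so it is Code DG8 (Flammable Liquid).
With oral LD50 30.1 mg/kg (≤ 50 mg/kg), the brake cleaner falls in Code DG7.
By the precedence rule Code DG8 is primary and Code DG7 is subsidiary, and that rule requires both labels on the package.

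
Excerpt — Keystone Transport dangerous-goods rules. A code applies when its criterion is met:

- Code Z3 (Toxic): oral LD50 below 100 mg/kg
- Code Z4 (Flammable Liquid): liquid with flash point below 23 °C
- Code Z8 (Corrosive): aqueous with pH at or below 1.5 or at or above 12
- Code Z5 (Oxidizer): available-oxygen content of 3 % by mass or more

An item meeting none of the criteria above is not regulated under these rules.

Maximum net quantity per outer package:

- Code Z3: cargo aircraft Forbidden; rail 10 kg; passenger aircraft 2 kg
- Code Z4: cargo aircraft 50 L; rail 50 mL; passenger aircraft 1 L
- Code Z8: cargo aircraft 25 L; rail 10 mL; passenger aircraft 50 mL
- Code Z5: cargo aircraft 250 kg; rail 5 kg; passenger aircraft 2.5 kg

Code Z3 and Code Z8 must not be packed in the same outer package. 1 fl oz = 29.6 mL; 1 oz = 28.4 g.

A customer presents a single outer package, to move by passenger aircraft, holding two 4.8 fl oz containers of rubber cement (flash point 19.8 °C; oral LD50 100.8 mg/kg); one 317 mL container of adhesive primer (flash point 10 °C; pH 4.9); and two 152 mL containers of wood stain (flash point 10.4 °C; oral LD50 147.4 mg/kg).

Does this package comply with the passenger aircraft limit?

Rubber cement: flash point 19.8 °C < 23 °C → Code Z4 (Flammable Liquid).
The adhesive primer has flash point 10 °C, which is < 23 °C, so it is Code Z4 (Flammable Liquid).
Wood stain: flash point 10.4 °C < 23 °C → Code Z4 (Flammable Liquid).
Total Code Z4: (two 4.8 fl oz containers = 284.16 mL) + 317 mL + (two 152 mL containers = 304 mL) = 905.16 mL.
That is within the Code Z4 passenger aircraft limit of 1 L.

Yes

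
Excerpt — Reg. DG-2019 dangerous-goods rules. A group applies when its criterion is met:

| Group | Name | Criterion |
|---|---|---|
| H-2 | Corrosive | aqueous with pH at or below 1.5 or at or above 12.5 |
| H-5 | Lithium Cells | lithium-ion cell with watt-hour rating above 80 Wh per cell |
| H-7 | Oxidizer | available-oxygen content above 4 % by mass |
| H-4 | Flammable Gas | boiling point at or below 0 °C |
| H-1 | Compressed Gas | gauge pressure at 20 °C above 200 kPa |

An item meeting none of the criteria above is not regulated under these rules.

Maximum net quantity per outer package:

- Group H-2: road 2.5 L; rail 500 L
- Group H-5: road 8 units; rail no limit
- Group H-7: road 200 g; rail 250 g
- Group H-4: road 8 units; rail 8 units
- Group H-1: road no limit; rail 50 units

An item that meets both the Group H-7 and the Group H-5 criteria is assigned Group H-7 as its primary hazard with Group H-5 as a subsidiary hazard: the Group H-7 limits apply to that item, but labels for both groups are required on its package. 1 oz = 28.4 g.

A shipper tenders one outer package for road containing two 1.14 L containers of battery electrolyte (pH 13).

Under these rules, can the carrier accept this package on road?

Yes

Battery electrolyte: pH 13 ≥ 12.5 → Group H-2 (Corrosive).
Group H-2 quantity: two 1.14 L containers = 2.28 L.
2.28 L is within the road limit of 2.5 L for Group H-2.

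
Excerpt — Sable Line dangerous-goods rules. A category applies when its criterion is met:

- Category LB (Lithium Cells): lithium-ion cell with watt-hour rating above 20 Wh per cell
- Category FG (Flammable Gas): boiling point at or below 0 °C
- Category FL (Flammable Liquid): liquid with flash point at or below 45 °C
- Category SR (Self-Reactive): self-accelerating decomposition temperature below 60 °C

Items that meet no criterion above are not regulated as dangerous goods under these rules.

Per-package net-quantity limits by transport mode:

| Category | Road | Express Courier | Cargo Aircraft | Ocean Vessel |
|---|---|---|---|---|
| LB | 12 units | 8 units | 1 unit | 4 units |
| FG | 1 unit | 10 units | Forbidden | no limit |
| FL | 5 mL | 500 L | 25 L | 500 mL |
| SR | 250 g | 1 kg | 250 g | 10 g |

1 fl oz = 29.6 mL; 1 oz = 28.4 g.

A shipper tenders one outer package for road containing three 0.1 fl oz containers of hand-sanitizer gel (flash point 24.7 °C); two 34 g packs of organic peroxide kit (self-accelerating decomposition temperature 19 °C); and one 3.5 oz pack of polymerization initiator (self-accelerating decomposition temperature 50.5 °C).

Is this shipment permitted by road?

The hand-sanitizer gel has flash point 24.7 °C, which is ≤ 45 °C, so it is Category FL (Flammable Liquid).
The organic peroxide kit has self-accelerating decomposition temperature 19 °C, which is < 60 °C, so it is Category SR (Self-Reactive).
Self-accelerating decomposition temperature 50.5 °C meets the Category SR criterion (Self-Reactive), so the polymerization initiator is Category SR.
Category SR net quantity: (two 34 g packs = 68 g) + (one 3.5 oz pack = 99.4 g) = 167.4 g.
167.4 g is within the road limit of 250 g for Category SR.
Category FL quantity: three 0.1 fl oz containers = 8.88 mL.
8.88 mL exceeds the road limit of 5 mL for Category FL.

No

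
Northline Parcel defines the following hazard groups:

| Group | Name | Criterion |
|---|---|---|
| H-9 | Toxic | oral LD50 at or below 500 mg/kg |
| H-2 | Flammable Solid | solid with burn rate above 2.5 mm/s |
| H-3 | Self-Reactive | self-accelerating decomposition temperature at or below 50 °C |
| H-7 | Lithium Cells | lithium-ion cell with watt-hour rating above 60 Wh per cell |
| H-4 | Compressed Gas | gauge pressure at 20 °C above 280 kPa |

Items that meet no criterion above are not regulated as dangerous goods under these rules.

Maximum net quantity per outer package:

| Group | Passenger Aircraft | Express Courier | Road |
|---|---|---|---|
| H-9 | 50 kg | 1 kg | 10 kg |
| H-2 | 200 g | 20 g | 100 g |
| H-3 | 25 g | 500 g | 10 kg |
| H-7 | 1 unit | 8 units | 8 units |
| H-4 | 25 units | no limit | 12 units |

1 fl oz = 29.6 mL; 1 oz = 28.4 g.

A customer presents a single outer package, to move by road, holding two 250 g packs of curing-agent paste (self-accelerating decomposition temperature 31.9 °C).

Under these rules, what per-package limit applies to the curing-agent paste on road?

The curing-agent paste has self-accelerating decomposition temperature 31.9 °C, which is ≤ 50 °C, so it is Group H-3 (Self-Reactive).
The road limit for Group H-3 is 10 kg.

10 kg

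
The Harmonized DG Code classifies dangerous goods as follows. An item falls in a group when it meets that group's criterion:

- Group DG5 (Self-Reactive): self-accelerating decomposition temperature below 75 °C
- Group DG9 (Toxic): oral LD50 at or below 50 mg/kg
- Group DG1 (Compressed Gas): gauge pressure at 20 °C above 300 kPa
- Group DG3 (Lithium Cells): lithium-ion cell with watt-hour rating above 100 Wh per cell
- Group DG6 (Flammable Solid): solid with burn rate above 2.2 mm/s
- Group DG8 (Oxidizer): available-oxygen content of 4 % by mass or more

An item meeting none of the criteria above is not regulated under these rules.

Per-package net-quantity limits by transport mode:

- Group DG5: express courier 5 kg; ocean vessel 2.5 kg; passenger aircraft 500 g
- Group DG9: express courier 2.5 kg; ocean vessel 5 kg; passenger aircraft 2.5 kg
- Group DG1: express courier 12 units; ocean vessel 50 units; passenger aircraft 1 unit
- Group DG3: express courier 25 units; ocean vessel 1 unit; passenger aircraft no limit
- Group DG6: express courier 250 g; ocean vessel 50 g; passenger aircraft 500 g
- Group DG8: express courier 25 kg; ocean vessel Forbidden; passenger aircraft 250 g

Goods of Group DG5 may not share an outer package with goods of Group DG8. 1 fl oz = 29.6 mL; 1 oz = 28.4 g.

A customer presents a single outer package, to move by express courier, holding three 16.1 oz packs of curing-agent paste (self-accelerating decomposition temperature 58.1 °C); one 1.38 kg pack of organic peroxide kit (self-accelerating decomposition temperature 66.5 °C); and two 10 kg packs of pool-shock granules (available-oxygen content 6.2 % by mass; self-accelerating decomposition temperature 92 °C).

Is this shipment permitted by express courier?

No

Curing-agent paste: self-accelerating decomposition temperature 58.1 °C < 75 °C → Group DG5 (Self-Reactive).
Organic peroxide kit: self-accelerating decomposition temperature 66.5 °C < 75 °C → Group DG5 (Self-Reactive).
With available-oxygen content 6.2 % by mass (≥ 4 % by mass), the pool-shock granules fall in Group DG8.
Group DG5 net quantity: (three 16.1 oz packs = 1371.72 g) + 1.38 kg = 2751.72 g.
2751.72 g is within the express courier limit of 5 kg for Group DG5.
Group DG8 quantity: two 10 kg packs = 20 kg.
20 kg is within the express courier limit of 25 kg for Group DG8.
Group DG5 and Group DG8 may not share an outer package.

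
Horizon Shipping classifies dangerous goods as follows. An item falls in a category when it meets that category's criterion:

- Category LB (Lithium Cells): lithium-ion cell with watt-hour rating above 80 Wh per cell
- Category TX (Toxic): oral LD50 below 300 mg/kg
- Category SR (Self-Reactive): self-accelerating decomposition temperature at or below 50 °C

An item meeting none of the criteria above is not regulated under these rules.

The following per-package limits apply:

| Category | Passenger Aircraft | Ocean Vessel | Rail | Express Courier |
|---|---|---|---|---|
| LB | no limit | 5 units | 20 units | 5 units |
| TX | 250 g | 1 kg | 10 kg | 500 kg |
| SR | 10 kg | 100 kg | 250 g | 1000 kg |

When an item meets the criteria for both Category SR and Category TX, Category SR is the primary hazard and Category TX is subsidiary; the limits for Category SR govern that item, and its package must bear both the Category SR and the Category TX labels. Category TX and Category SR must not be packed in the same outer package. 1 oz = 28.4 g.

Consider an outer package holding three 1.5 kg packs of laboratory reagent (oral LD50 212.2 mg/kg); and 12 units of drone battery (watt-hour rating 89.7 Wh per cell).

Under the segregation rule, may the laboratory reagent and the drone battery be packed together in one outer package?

Oral LD50 212.2 mg/kg meets the Category TX criterion (Toxic), so the laboratory reagent is Category TX.
Watt-hour rating 89.7 Wh per cell meets the Category LB criterion (Lithium Cells), so the drone battery is Category LB.
No segregation rule bars Category TX with Category LB.

Yes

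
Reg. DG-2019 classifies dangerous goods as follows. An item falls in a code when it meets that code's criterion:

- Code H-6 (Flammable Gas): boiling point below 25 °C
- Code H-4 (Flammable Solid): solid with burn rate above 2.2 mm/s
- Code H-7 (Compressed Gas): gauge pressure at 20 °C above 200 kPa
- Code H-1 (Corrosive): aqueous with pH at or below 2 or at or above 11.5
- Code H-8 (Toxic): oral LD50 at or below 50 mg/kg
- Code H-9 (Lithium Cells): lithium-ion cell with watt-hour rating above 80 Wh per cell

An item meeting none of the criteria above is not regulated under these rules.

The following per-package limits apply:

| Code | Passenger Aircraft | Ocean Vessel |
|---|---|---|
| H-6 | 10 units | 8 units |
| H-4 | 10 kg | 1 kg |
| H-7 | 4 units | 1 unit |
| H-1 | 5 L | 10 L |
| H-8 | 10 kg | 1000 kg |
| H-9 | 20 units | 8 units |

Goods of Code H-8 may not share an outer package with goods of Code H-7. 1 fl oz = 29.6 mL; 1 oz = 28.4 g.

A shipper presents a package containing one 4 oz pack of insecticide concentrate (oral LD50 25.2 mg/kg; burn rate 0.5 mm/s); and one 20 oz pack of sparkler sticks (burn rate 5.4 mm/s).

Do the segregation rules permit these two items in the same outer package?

Oral LD50 25.2 mg/kg meets the Code H-8 criterion (Toxic), so the insecticide concentrate is Code H-8.
With burn rate 5.4 mm/s (> 2.2 mm/s), the sparkler sticks fall in Code H-4.
No segregation rule bars Code H-8 with Code H-4.

Yes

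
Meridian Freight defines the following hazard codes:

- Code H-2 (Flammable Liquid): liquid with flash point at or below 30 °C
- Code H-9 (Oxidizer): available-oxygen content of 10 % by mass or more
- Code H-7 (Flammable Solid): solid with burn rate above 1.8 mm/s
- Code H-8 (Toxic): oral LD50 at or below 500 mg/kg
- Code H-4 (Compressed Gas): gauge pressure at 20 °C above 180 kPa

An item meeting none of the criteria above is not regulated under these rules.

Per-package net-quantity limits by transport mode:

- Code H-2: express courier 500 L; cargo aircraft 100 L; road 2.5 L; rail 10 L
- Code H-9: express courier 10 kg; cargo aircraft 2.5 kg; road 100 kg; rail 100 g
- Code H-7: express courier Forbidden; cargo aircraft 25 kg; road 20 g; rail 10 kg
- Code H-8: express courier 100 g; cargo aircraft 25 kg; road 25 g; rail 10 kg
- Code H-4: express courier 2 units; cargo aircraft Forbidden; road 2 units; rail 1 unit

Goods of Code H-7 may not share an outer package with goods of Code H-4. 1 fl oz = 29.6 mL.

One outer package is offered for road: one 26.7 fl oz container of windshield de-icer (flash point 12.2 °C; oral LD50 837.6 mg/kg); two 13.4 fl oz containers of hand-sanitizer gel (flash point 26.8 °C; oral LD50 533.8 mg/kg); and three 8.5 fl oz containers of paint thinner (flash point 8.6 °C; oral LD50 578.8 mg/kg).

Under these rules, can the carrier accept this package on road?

Windshield de-icer: flash point 12.2 °C ≤ 30 °C → Code H-2 (Flammable Liquid).
The hand-sanitizer gel has flash point 26.8 °C, which is ≤ 30 °C, so it is Code H-2 (Flammable Liquid).
Flash point 8.6 °C meets the Code H-2 criterion (Flammable Liquid), so the paint thinner is Code H-2.
Code H-2 net quantity: (one 26.7 fl oz container = 790.32 mL) + (two 13.4 fl oz containers = 793.28 mL) + (three 8.5 fl oz containers = 754.8 mL) = 2338.4 mL.
2338.4 mL ≤ 2.5 L (road limit, Code H-2) — within limit.

Yes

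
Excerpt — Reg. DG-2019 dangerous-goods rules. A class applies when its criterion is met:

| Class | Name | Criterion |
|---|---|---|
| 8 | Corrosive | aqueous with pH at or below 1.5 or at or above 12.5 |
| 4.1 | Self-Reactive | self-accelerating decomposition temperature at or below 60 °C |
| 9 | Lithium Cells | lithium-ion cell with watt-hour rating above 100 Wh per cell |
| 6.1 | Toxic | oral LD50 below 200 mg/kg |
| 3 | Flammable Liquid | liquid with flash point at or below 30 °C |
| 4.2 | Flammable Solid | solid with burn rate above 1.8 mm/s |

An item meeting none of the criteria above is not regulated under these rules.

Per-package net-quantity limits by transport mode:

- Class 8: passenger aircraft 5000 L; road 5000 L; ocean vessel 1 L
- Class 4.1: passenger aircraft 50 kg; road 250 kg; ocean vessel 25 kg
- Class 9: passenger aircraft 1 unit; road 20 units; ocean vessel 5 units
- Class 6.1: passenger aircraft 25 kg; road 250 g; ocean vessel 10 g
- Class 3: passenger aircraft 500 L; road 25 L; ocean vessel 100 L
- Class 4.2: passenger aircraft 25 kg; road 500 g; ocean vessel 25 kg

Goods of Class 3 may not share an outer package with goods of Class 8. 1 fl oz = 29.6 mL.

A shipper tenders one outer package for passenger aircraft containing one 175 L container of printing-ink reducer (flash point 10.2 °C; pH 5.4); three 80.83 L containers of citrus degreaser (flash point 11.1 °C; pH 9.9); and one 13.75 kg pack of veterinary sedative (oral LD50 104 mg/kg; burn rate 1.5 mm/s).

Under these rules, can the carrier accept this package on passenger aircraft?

Yes

Printing-ink reducer: flash point 10.2 °C ≤ 30 °C → Class 3 (Flammable Liquid).
Flash point 11.1 °C meets the Class 3 criterion (Flammable Liquid), so the citrus degreaser is Class 3.
Veterinary sedative: oral LD50 104 mg/kg < 200 mg/kg → Class 6.1 (Toxic).
Total Class 3: 175 L + (three 80.83 L containers = 242.49 L) = 417.49 L.
That is within the Class 3 passenger aircraft limit of 500 L.
Class 6.1 quantity: 13.75 kg.
That is within the Class 6.1 passenger aircraft limit of 25 kg.
The segregation rule (Class 3 with Class 8) does not apply to Class 3 with Class 6.1.
Every hazard class is within its passenger aircraft limit and no segregation rule is violated.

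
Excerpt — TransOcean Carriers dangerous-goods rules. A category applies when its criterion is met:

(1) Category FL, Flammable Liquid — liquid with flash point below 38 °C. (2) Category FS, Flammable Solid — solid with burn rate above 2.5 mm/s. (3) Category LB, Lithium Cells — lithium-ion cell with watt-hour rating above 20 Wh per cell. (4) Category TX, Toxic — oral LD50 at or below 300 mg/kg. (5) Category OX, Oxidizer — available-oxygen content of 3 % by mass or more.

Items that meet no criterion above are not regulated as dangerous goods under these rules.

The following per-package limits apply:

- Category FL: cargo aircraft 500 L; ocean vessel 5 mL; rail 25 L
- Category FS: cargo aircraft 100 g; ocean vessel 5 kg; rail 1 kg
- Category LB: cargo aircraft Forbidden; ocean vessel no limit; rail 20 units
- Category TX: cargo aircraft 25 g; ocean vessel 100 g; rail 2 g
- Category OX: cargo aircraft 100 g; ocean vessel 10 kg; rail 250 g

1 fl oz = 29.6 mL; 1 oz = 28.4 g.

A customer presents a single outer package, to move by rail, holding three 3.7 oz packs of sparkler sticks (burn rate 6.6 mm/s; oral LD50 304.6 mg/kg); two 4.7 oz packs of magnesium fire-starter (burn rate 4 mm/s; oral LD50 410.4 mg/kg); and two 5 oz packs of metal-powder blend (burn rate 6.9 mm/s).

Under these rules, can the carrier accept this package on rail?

The sparkler sticks have burn rate 6.6 mm/s, which is > 2.5 mm/s, so they are Category FS (Flammable Solid).
With burn rate 4 mm/s (> 2.5 mm/s), the magnesium fire-starter falls in Category FS.
Burn rate 6.9 mm/s meets the Category FS criterion (Flammable Solid), so the metal-powder blend is Category FS.
Category FS net quantity: (three 3.7 oz packs = 315.24 g) + (two 4.7 oz packs = 266.96 g) + (two 5 oz packs = 284 g) = 866.2 g.
866.2 g ≤ 1 kg (rail limit, Category FS) — within limit.

Yes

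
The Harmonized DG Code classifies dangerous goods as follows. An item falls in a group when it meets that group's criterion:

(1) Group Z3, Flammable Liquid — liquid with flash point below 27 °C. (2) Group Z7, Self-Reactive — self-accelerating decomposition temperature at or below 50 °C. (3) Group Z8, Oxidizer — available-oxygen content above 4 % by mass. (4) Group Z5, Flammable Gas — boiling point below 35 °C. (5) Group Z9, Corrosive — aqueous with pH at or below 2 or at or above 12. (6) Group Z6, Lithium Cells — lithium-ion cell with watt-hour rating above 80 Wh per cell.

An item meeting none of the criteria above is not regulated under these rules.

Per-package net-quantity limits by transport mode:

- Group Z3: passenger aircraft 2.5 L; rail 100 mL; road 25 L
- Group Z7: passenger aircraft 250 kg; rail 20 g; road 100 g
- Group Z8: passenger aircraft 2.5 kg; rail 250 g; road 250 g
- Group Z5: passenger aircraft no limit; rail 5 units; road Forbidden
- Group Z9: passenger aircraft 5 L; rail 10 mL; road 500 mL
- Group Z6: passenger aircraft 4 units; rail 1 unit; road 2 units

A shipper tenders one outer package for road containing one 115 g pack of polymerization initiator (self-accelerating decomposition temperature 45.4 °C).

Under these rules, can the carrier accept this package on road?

Polymerization initiator: self-accelerating decomposition temperature 45.4 °C ≤ 50 °C → Group Z7 (Self-Reactive).
Group Z7 quantity: 115 g.
That exceeds the Group Z7 road limit of 100 g.

No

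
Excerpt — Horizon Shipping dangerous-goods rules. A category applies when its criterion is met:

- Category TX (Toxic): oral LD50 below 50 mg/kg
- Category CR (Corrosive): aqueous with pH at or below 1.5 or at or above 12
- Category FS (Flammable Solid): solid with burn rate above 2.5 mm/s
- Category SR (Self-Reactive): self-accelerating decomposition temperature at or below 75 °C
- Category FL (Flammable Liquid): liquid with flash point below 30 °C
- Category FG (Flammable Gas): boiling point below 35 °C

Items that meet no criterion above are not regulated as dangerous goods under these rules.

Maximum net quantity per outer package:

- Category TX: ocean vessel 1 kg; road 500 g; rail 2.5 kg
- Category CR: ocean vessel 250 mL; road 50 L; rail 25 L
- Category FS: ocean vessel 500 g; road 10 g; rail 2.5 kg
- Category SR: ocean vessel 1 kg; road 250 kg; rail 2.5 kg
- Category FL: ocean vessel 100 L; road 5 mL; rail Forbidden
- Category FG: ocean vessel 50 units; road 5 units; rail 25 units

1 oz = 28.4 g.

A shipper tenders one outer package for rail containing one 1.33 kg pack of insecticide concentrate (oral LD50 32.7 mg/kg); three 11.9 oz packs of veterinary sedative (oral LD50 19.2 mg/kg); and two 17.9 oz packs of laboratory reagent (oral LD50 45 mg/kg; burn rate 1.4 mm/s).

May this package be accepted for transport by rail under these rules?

Oral LD50 32.7 mg/kg meets the Category TX criterion (Toxic), so the insecticide concentrate is Category TX.
With oral LD50 19.2 mg/kg (< 50 mg/kg), the veterinary sedative falls in Category TX.
Laboratory reagent: oral LD50 45 mg/kg < 50 mg/kg → Category TX (Toxic).
Total Category TX: 1.33 kg + (three 11.9 oz packs = 1013.88 g) + (two 17.9 oz packs = 1016.72 g) = 3360.6 g.
3360.6 g exceeds the rail limit of 2.5 kg for Category TX.

No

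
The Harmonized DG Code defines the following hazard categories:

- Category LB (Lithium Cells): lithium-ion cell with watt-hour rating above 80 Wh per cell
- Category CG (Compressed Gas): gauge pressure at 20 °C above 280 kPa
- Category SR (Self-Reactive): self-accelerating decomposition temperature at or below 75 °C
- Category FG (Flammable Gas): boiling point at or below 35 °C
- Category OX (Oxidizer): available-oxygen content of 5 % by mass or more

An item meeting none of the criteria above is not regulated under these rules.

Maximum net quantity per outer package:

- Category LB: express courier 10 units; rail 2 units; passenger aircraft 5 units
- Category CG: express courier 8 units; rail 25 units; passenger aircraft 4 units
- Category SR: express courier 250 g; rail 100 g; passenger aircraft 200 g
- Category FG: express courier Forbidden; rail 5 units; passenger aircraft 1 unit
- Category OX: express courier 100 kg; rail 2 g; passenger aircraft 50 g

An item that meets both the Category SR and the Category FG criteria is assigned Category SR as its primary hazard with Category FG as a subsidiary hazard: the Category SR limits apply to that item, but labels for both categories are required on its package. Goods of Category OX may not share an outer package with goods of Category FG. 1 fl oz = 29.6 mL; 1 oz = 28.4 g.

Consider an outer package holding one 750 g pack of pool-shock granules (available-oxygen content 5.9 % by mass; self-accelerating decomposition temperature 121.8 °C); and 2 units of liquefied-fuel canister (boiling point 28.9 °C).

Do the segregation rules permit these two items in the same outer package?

No

The pool-shock granules have available-oxygen content 5.9 % by mass, which is ≥ 5 % by mass, so they are Category OX (Oxidizer).
With boiling point 28.9 °C (≤ 35 °C), the liquefied-fuel canister falls in Category FG.
Category OX and Category FG may not share an outer package.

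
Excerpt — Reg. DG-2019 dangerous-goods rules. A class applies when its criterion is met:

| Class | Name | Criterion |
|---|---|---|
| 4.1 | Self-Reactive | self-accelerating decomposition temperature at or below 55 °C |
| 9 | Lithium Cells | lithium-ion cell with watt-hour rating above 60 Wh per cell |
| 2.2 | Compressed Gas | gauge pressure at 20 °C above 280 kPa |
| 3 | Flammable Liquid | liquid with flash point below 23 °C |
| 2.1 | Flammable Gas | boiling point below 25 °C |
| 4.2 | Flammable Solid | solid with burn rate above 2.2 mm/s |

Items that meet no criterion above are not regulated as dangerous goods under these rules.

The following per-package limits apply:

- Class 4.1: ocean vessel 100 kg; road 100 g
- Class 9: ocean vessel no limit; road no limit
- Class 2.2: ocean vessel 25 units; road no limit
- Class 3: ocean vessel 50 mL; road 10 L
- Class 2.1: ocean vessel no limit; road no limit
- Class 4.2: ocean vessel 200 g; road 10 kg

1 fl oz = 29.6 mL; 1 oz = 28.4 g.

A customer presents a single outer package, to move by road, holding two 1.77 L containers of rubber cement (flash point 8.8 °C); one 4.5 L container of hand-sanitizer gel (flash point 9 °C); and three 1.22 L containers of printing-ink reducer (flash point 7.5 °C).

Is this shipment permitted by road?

With flash point 8.8 °C (< 23 °C), the rubber cement falls in Class 3.
The hand-sanitizer gel has flash point 9 °C, which is < 23 °C, so it is Class 3 (Flammable Liquid).
With flash point 7.5 °C (< 23 °C), the printing-ink reducer falls in Class 3.
Total Class 3: (two 1.77 L containers = 3.54 L) + 4.5 L + (three 1.22 L containers = 3.66 L) = 11.7 L.
11.7 L exceeds the road limit of 10 L for Class 3.

No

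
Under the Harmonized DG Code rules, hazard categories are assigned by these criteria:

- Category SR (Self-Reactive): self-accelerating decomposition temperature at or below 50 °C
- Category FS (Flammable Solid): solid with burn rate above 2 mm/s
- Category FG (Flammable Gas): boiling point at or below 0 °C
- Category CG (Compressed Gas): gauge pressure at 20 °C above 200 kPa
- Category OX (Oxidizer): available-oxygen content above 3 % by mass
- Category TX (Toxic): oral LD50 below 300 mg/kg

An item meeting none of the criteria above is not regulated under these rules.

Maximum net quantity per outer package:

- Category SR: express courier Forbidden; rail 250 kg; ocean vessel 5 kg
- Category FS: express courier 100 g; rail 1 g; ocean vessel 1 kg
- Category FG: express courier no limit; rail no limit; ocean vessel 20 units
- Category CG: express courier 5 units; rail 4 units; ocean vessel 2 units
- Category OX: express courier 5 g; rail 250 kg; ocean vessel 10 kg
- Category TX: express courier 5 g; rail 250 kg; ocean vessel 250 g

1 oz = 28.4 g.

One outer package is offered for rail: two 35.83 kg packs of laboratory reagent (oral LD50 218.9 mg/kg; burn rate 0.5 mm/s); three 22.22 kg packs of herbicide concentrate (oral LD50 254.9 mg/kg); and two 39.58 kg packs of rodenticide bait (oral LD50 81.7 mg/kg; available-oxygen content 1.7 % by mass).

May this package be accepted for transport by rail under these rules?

Yes

The laboratory reagent has oral LD50 218.9 mg/kg, which is < 300 mg/kg, so it is Category TX (Toxic).
With oral LD50 254.9 mg/kg (< 300 mg/kg), the herbicide concentrate falls in Category TX.
The rodenticide bait has oral LD50 81.7 mg/kg, which is < 300 mg/kg, so it is Category TX (Toxic).
Total Category TX: (two 35.83 kg packs = 71.66 kg) + (three 22.22 kg packs = 66.66 kg) + (two 39.58 kg packs = 79.16 kg) = 217.48 kg.
217.48 kg is within the rail limit of 250 kg for Category TX.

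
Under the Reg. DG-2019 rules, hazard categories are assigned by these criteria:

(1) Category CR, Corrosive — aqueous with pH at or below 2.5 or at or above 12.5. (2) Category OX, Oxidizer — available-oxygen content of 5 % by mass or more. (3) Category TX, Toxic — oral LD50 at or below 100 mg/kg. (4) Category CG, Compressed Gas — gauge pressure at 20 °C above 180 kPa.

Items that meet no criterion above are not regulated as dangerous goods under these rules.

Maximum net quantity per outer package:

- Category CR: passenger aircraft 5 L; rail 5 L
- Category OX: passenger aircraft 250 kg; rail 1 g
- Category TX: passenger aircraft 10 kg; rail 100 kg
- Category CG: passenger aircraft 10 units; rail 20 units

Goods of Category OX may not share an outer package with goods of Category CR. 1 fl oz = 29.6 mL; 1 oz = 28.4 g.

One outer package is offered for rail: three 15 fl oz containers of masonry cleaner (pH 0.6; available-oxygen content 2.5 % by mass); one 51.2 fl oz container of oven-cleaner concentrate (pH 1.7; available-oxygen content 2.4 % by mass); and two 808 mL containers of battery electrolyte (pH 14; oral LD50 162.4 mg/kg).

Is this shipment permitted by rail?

The masonry cleaner has pH 0.6, which is ≤ 2.5, so it is Category CR (Corrosive).
The oven-cleaner concentrate has pH 1.7, which is ≤ 2.5, so it is Category CR (Corrosive).
The battery electrolyte has pH 14, which is ≥ 12.5, so it is Category CR (Corrosive).
Total Category CR: (three 15 fl oz containers = 1.332 L) + (one 51.2 fl oz container = 1515.52 mL) + (two 808 mL containers = 1.616 L) = 4463.52 mL.
That is within the Category CR rail limit of 5 L.

Yes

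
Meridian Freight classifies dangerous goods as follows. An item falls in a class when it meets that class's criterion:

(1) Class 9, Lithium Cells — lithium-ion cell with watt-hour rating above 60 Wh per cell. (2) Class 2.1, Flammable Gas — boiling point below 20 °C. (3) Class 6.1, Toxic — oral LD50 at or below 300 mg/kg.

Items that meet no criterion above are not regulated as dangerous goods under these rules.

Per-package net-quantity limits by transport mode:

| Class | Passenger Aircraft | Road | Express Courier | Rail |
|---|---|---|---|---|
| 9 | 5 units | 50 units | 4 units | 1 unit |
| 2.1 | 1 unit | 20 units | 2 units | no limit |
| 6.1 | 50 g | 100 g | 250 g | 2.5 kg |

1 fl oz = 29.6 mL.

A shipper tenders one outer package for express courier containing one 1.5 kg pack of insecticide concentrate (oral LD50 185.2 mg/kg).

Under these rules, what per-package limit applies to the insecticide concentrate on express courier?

250 g

The insecticide concentrate has oral LD50 185.2 mg/kg, which is ≤ 300 mg/kg, so it is Class 6.1 (Toxic).
The express courier limit for Class 6.1 is 250 g.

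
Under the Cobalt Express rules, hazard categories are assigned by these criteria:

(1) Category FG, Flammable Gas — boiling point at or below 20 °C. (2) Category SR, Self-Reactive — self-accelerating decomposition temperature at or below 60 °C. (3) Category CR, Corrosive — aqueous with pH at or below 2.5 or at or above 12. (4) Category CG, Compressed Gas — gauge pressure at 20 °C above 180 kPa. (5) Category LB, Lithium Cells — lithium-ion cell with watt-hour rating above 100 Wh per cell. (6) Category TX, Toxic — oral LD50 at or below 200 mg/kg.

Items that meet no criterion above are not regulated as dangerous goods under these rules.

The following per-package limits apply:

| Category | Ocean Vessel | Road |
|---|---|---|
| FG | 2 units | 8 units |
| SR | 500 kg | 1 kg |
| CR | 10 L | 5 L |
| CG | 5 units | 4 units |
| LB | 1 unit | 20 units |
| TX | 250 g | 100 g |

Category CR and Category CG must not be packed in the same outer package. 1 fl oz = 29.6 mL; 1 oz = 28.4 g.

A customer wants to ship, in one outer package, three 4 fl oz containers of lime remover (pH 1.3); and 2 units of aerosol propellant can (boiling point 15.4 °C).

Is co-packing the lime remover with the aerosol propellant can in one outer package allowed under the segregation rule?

Lime remover: pH 1.3 ≤ 2.5 → Category CR (Corrosive).
Boiling point 15.4 °C meets the Category FG criterion (Flammable Gas), so the aerosol propellant can is Category FG.
No segregation rule bars Category CR with Category FG.

Yes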